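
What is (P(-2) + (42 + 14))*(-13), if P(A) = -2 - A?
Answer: -728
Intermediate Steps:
(P(-2) + (42 + 14))*(-13) = ((-2 - 1*(-2)) + (42 + 14))*(-13) = ((-2 + 2) + 56)*(-13) = (0 + 56)*(-13) = 56*(-13) = -728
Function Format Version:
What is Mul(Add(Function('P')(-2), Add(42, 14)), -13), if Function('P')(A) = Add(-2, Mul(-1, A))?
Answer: -728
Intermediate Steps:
Mul(Add(Function('P')(-2), Add(42, 14)), -13) = Mul(Add(Add(-2, Mul(-1, -2)), Add(42, 14)), -13) = Mul(Add(Add(-2, 2), 56), -13) = Mul(Add(0, 56), -13) = Mul(56, -13) = -728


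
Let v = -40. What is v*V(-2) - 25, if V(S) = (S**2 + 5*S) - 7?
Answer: 495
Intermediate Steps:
V(S) = -7 + S**2 + 5*S
v*V(-2) - 25 = -40*(-7 + (-2)**2 + 5*(-2)) - 25 = -40*(-7 + 4 - 10) - 25 = -40*(-13) - 25 = 520 - 25 = 495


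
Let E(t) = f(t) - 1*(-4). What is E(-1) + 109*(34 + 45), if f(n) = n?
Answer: 8614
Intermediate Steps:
E(t) = 4 + t (E(t) = t - 1*(-4) = t + 4 = 4 + t)
E(-1) + 109*(34 + 45) = (4 - 1) + 109*(34 + 45) = 3 + 109*79 = 3 + 8611 = 8614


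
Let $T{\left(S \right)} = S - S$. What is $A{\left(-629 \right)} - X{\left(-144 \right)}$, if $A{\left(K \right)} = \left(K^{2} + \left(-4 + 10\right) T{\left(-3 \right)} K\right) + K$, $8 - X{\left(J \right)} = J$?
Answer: $394860$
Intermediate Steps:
$X{\left(J \right)} = 8 - J$
$T{\left(S \right)} = 0$
$A{\left(K \right)} = K + K^{2}$ ($A{\left(K \right)} = \left(K^{2} + \left(-4 + 10\right) 0 K\right) + K = \left(K^{2} + 6 \cdot 0 K\right) + K = \left(K^{2} + 0 K\right) + K = \left(K^{2} + 0\right) + K = K^{2} + K = K + K^{2}$)
$A{\left(-629 \right)} - X{\left(-144 \right)} = - 629 \left(1 - 629\right) - \left(8 - -144\right) = \left(-629\right) \left(-628\right) - \left(8 + 144\right) = 395012 - 152 = 394860$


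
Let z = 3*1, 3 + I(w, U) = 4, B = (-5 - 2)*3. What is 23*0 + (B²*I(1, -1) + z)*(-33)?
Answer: -14652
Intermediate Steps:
B = -21 (B = -7*3 = -21)
I(w, U) = 1 (I(w, U) = -3 + 4 = 1)
z = 3
23*0 + (B²*I(1, -1) + z)*(-33) = 23*0 + ((-21)²*1 + 3)*(-33) = 0 + (441*1 + 3)*(-33) = 0 + (441 + 3)*(-33) = 0 + 444*(-33) = 0 - 14652 = -14652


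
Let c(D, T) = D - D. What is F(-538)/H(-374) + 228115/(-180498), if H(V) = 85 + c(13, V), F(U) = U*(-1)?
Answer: 77718149/15342330 ≈ 5.0656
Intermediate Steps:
c(D, T) = 0
F(U) = -U
H(V) = 85 (H(V) = 85 + 0 = 85)
F(-538)/H(-374) + 228115/(-180498) = -1*(-538)/85 + 228115/(-180498) = 538*(1/85) + 228115*(-1/180498) = 538/85 - 228115/180498 = 77718149/15342330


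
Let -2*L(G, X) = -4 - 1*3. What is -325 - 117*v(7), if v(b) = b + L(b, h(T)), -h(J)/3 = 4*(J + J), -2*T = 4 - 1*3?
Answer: -3107/2 ≈ -1553.5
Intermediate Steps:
T = -1/2 (T = -(4 - 1*3)/2 = -(4 - 3)/2 = -1/2*1 = -1/2 ≈ -0.50000)
h(J) = -24*J (h(J) = -12*(J + J) = -12*2*J = -24*J)
L(G, X) = 7/2 (L(G, X) = -(-4 - 1*3)/2 = -(-4 - 3)/2 = -1/2*(-7) = 7/2)
v(b) = 7/2 + b (v(b) = b + 7/2 = 7/2 + b)
-325 - 117*v(7) = -325 - 117*(7/2 + 7) = -325 - 117*21/2 = -325 - 2457/2 = -3107/2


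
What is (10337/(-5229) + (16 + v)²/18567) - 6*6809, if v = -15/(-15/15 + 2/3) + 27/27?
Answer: -440728634525/10787427 ≈ -40856.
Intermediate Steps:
v = 46 (v = -15/(-15*1/15 + 2*(⅓)) + 27*(1/27) = -15/(-1 + ⅔) + 1 = -15/(-⅓) + 1 = -15*(-3) + 1 = 45 + 1 = 46)
(10337/(-5229) + (16 + v)²/18567) - 6*6809 = (10337/(-5229) + (16 + 46)²/18567) - 6*6809 = (10337*(-1/5229) + 62²*(1/18567)) - 1*40854 = (-10337/5229 + 3844*(1/18567)) - 40854 = (-10337/5229 + 3844/18567) - 40854 = -19091867/10787427 - 40854 = -440728634525/10787427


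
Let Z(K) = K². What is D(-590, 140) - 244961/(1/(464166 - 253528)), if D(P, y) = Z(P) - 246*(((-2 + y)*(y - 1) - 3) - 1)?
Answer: -51602464806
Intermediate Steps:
D(P, y) = 984 + P² - 246*(-1 + y)*(-2 + y) (D(P, y) = P² - 246*(((-2 + y)*(y - 1) - 3) - 1) = P² - 246*(((-2 + y)*(-1 + y) - 3) - 1) = P² - 246*(((-1 + y)*(-2 + y) - 3) - 1) = P² - 246*((-3 + (-1 + y)*(-2 + y)) - 1) = P² - 246*(-4 + (-1 + y)*(-2 + y)) = P² - (-984 + 246*(-1 + y)*(-2 + y)) = P² + (984 - 246*(-1 + y)*(-2 + y)) = 984 + P² - 246*(-1 + y)*(-2 + y))
D(-590, 140) - 244961/(1/(464166 - 253528)) = (492 + (-590)² - 246*140² + 738*140) - 244961/(1/(464166 - 253528)) = (492 + 348100 - 246*19600 + 103320) - 244961/(1/210638) = (492 + 348100 - 4821600 + 103320) - 244961/1/210638 = -4369688 - 244961*210638 = -4369688 - 1*51598095118 = -4369688 - 51598095118 = -51602464806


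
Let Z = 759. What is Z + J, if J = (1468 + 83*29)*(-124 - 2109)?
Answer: -8652116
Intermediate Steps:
J = -8652875 (J = (1468 + 2407)*(-2233) = 3875*(-2233) = -8652875)
Z + J = 759 - 8652875 = -8652116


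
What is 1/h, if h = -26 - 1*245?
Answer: -1/271 ≈ -0.0036900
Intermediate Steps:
h = -271 (h = -26 - 245 = -271)
1/h = 1/(-271) = -1/271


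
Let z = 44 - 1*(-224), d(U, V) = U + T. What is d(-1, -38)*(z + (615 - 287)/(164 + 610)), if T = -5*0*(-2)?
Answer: -103880/387 ≈ -268.42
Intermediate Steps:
T = 0 (T = 0*(-2) = 0)
d(U, V) = U (d(U, V) = U + 0 = U)
z = 268 (z = 44 + 224 = 268)
d(-1, -38)*(z + (615 - 287)/(164 + 610)) = -(268 + (615 - 287)/(164 + 610)) = -(268 + 328/774) = -(268 + 328*(1/774)) = -(268 + 164/387) = -1*103880/387 = -103880/387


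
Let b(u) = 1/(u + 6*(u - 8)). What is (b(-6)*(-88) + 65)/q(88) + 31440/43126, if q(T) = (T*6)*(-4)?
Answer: 1430008253/2049347520 ≈ 0.69779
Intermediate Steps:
q(T) = -24*T (q(T) = (6*T)*(-4) = -24*T)
b(u) = 1/(-48 + 7*u) (b(u) = 1/(u + 6*(-8 + u)) = 1/(u + (-48 + 6*u)) = 1/(-48 + 7*u))
(b(-6)*(-88) + 65)/q(88) + 31440/43126 = (-88/(-48 + 7*(-6)) + 65)/((-24*88)) + 31440/43126 = (-88/(-48 - 42) + 65)/(-2112) + 31440*(1/43126) = (-88/(-90) + 65)*(-1/2112) + 15720/21563 = (-1/90*(-88) + 65)*(-1/2112) + 15720/21563 = (44/45 + 65)*(-1/2112) + 15720/21563 = (2969/45)*(-1/2112) + 15720/21563 = -2969/95040 + 15720/21563 = 1430008253/2049347520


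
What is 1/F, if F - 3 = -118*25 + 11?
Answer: -1/2936 ≈ -0.00034060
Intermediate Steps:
F = -2936 (F = 3 + (-118*25 + 11) = 3 + (-2950 + 11) = 3 - 2939 = -2936)
1/F = 1/(-2936) = -1/2936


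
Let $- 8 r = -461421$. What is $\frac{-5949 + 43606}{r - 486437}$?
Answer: $- \frac{301256}{3430075} \approx -0.087828$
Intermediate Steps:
$r = \frac{461421}{8}$ ($r = \left(- \frac{1}{8}\right) \left(-461421\right) = \frac{461421}{8} \approx 57678.0$)
$\frac{-5949 + 43606}{r - 486437} = \frac{-5949 + 43606}{\frac{461421}{8} - 486437} = \frac{37657}{- \frac{3430075}{8}} = 37657 \left(- \frac{8}{3430075}\right) = - \frac{301256}{3430075}$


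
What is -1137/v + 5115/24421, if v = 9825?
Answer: 7496066/79978775 ≈ 0.093726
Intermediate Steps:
-1137/v + 5115/24421 = -1137/9825 + 5115/24421 = -1137*1/9825 + 5115*(1/24421) = -379/3275 + 5115/24421 = 7496066/79978775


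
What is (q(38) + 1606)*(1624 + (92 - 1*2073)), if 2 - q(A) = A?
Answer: -560490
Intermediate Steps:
q(A) = 2 - A
(q(38) + 1606)*(1624 + (92 - 1*2073)) = ((2 - 1*38) + 1606)*(1624 + (92 - 1*2073)) = ((2 - 38) + 1606)*(1624 + (92 - 2073)) = (-36 + 1606)*(1624 - 1981) = 1570*(-357) = -560490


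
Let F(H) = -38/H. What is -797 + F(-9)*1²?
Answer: -7135/9 ≈ -792.78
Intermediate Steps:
-797 + F(-9)*1² = -797 - 38/(-9)*1² = -797 - 38*(-⅑)*1 = -797 + (38/9)*1 = -797 + 38/9 = -7135/9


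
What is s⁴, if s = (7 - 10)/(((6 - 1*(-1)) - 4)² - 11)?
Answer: 81/16 ≈ 5.0625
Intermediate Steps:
s = 3/2 (s = -3/(((6 + 1) - 4)² - 11) = -3/((7 - 4)² - 11) = -3/(3² - 11) = -3/(9 - 11) = -3/(-2) = -3*(-½) = 3/2 ≈ 1.5000)
s⁴ = (3/2)⁴ = 81/16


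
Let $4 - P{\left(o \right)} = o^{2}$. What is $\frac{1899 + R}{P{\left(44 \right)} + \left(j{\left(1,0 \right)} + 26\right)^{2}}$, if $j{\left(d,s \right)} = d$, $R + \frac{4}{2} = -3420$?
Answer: $\frac{1523}{1203} \approx 1.266$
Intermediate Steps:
$P{\left(o \right)} = 4 - o^{2}$
$R = -3422$ ($R = -2 - 3420 = -3422$)
$\frac{1899 + R}{P{\left(44 \right)} + \left(j{\left(1,0 \right)} + 26\right)^{2}} = \frac{1899 - 3422}{\left(4 - 44^{2}\right) + \left(1 + 26\right)^{2}} = - \frac{1523}{\left(4 - 1936\right) + 27^{2}} = - \frac{1523}{\left(4 - 1936\right) + 729} = - \frac{1523}{-1932 + 729} = - \frac{1523}{-1203} = \left(-1523\right) \left(- \frac{1}{1203}\right) = \frac{1523}{1203}$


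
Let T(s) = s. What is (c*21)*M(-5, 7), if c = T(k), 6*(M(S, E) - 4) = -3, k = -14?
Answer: -1029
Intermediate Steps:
M(S, E) = 7/2 (M(S, E) = 4 + (⅙)*(-3) = 4 - ½ = 7/2)
c = -14
(c*21)*M(-5, 7) = -14*21*(7/2) = -294*7/2 = -1029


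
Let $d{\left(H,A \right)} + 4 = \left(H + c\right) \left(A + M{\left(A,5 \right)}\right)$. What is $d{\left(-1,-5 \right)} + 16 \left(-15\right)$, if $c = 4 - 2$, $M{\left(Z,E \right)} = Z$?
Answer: $-254$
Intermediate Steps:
$c = 2$
$d{\left(H,A \right)} = -4 + 2 A \left(2 + H\right)$ ($d{\left(H,A \right)} = -4 + \left(H + 2\right) \left(A + A\right) = -4 + \left(2 + H\right) 2 A = -4 + 2 A \left(2 + H\right)$)
$d{\left(-1,-5 \right)} + 16 \left(-15\right) = \left(-4 + 4 \left(-5\right) + 2 \left(-5\right) \left(-1\right)\right) + 16 \left(-15\right) = \left(-4 - 20 + 10\right) - 240 = -14 - 240 = -254$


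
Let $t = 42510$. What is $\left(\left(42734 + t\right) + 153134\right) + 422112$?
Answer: $660490$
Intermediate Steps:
$\left(\left(42734 + t\right) + 153134\right) + 422112 = \left(\left(42734 + 42510\right) + 153134\right) + 422112 = \left(85244 + 153134\right) + 422112 = 238378 + 422112 = 660490$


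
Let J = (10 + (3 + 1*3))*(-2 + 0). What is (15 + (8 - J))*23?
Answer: 1265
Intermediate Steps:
J = -32 (J = (10 + (3 + 3))*(-2) = (10 + 6)*(-2) = 16*(-2) = -32)
(15 + (8 - J))*23 = (15 + (8 - 1*(-32)))*23 = (15 + (8 + 32))*23 = (15 + 40)*23 = 55*23 = 1265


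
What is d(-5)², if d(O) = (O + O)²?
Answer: 10000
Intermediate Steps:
d(O) = 4*O² (d(O) = (2*O)² = 4*O²)
d(-5)² = (4*(-5)²)² = (4*25)² = 100² = 10000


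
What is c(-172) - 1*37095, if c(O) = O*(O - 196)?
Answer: 26201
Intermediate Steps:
c(O) = O*(-196 + O)
c(-172) - 1*37095 = -172*(-196 - 172) - 1*37095 = -172*(-368) - 37095 = 63296 - 37095 = 26201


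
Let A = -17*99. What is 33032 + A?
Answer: 31349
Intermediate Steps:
A = -1683
33032 + A = 33032 - 1683 = 31349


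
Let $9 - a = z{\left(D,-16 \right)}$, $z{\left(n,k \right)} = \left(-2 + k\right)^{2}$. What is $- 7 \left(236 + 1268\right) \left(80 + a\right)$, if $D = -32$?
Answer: $2474080$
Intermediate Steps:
$a = -315$ ($a = 9 - \left(-2 - 16\right)^{2} = 9 - \left(-18\right)^{2} = 9 - 324 = -315$)
$- 7 \left(236 + 1268\right) \left(80 + a\right) = - 7 \left(236 + 1268\right) \left(80 - 315\right) = - 7 \cdot 1504 \left(-235\right) = \left(-7\right) \left(-353440\right) = 2474080$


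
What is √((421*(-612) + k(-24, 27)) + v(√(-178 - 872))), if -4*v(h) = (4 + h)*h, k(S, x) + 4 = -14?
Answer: √(-1029630 - 20*I*√42)/2 ≈ 0.031934 - 507.35*I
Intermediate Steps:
k(S, x) = -18 (k(S, x) = -4 - 14 = -18)
v(h) = -h*(4 + h)/4 (v(h) = -(4 + h)*h/4 = -h*(4 + h)/4)
√((421*(-612) + k(-24, 27)) + v(√(-178 - 872))) = √((421*(-612) - 18) - √(-178 - 872)*(4 + √(-178 - 872))/4) = √((-257652 - 18) - √(-1050)*(4 + √(-1050))/4) = √(-257670 - 5*I*√42*(4 + 5*I*√42)/4)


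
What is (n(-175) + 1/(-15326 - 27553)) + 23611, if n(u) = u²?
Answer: 2325585443/42879 ≈ 54236.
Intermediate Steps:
(n(-175) + 1/(-15326 - 27553)) + 23611 = ((-175)² + 1/(-15326 - 27553)) + 23611 = (30625 + 1/(-42879)) + 23611 = (30625 - 1/42879) + 23611 = 1313169374/42879 + 23611 = 2325585443/42879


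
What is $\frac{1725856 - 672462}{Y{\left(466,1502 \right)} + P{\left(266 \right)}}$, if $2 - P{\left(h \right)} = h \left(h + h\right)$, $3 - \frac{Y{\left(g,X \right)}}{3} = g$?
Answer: $- \frac{1053394}{142899} \approx -7.3716$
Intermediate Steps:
$Y{\left(g,X \right)} = 9 - 3 g$
$P{\left(h \right)} = 2 - 2 h^{2}$ ($P{\left(h \right)} = 2 - h \left(h + h\right) = 2 - h 2 h = 2 - 2 h^{2}$)
$\frac{1725856 - 672462}{Y{\left(466,1502 \right)} + P{\left(266 \right)}} = \frac{1725856 - 672462}{\left(9 - 1398\right) + \left(2 - 2 \cdot 266^{2}\right)} = \frac{1725856 - 672462}{\left(9 - 1398\right) + \left(2 - 141512\right)} = \frac{1053394}{-1389 + \left(2 - 141512\right)} = \frac{1053394}{-1389 - 141510} = \frac{1053394}{-142899} = 1053394 \left(- \frac{1}{142899}\right) = - \frac{1053394}{142899}$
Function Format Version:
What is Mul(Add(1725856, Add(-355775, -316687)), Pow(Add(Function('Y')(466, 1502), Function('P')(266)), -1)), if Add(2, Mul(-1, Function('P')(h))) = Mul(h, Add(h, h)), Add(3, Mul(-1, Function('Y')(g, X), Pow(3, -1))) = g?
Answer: Rational(-1053394, 142899) ≈ -7.3716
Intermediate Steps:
Function('Y')(g, X) = Add(9, Mul(-3, g))
Function('P')(h) = Add(2, Mul(-2, Pow(h, 2))) (Function('P')(h) = Add(2, Mul(-1, Mul(h, Add(h, h)))) = Add(2, Mul(-1, Mul(h, Mul(2, h)))) = Add(2, Mul(-1, Mul(2, Pow(h, 2)))) = Add(2, Mul(-2, Pow(h, 2))))
Mul(Add(1725856, Add(-355775, -316687)), Pow(Add(Function('Y')(466, 1502), Function('P')(266)), -1)) = Mul(Add(1725856, Add(-355775, -316687)), Pow(Add(Add(9, Mul(-3, 466)), Add(2, Mul(-2, Pow(266, 2)))), -1)) = Mul(Add(1725856, -672462), Pow(Add(Add(9, -1398), Add(2, Mul(-2, 70756))), -1)) = Mul(1053394, Pow(Add(-1389, Add(2, -141512)), -1)) = Mul(1053394, Pow(Add(-1389, -141510), -1)) = Mul(1053394, Pow(-142899, -1)) = Mul(1053394, Rational(-1, 142899)) = Rational(-1053394, 142899)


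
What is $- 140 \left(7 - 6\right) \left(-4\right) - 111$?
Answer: $449$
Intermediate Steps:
$- 140 \left(7 - 6\right) \left(-4\right) - 111 = - 140 \cdot 1 \left(-4\right) - 111 = \left(-140\right) \left(-4\right) - 111 = 560 - 111 = 449$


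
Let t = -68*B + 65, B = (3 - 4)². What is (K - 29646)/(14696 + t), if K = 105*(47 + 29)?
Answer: -21666/14693 ≈ -1.4746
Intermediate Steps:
B = 1 (B = (-1)² = 1)
K = 7980 (K = 105*76 = 7980)
t = -3 (t = -68*1 + 65 = -68 + 65 = -3)
(K - 29646)/(14696 + t) = (7980 - 29646)/(14696 - 3) = -21666/14693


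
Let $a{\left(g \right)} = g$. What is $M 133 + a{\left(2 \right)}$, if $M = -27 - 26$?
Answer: $-7047$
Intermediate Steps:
$M = -53$
$M 133 + a{\left(2 \right)} = \left(-53\right) 133 + 2 = -7049 + 2 = -7047$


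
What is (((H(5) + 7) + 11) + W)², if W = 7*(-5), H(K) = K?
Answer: 144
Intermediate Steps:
W = -35
(((H(5) + 7) + 11) + W)² = (((5 + 7) + 11) - 35)² = ((12 + 11) - 35)² = (23 - 35)² = (-12)² = 144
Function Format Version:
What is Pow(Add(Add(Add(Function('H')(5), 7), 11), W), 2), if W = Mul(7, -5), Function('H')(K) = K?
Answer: 144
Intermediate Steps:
W = -35
Pow(Add(Add(Add(Function('H')(5), 7), 11), W), 2) = Pow(Add(Add(Add(5, 7), 11), -35), 2) = Pow(Add(Add(12, 11), -35), 2) = Pow(Add(23, -35), 2) = Pow(-12, 2) = 144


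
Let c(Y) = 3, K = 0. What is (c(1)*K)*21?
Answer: 0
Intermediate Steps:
(c(1)*K)*21 = (3*0)*21 = 0*21 = 0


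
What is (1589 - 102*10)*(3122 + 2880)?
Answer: 3415138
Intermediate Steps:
(1589 - 102*10)*(3122 + 2880) = (1589 - 1020)*6002 = 569*6002 = 3415138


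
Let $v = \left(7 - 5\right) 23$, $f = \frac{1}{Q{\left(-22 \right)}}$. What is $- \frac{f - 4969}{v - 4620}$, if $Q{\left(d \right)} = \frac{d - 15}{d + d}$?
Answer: $- \frac{183809}{169238} \approx -1.0861$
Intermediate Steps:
$Q{\left(d \right)} = \frac{-15 + d}{2 d}$
$f = \frac{44}{37}$ ($f = \frac{1}{\frac{1}{2} \frac{1}{-22} \left(-15 - 22\right)} = \frac{1}{\frac{1}{2} \left(- \frac{1}{22}\right) \left(-37\right)} = \frac{1}{\frac{37}{44}} = \frac{44}{37} \approx 1.1892$)
$v = 46$ ($v = 2 \cdot 23 = 46$)
$- \frac{f - 4969}{v - 4620} = - \frac{\frac{44}{37} - 4969}{46 - 4620} = - \frac{-183809}{37 \left(-4574\right)} = - \frac{\left(-183809\right) \left(-1\right)}{37 \cdot 4574} = \left(-1\right) \frac{183809}{169238} = - \frac{183809}{169238}$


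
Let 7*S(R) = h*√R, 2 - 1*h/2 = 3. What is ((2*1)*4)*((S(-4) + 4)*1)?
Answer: 32 - 32*I/7 ≈ 32.0 - 4.5714*I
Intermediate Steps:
h = -2 (h = 4 - 2*3 = 4 - 6 = -2)
S(R) = -2*√R/7 (S(R) = (-2*√R)/7 = -2*√R/7)
((2*1)*4)*((S(-4) + 4)*1) = ((2*1)*4)*((-4*I/7 + 4)*1) = (2*4)*((-4*I/7 + 4)*1) = 8*((-4*I/7 + 4)*1) = 8*((4 - 4*I/7)*1) = 8*(4 - 4*I/7) = 32 - 32*I/7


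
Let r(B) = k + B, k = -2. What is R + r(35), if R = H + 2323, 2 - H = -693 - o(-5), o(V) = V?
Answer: 3046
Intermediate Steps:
r(B) = -2 + B
H = 690 (H = 2 - (-693 - 1*(-5)) = 2 - (-693 + 5) = 2 - 1*(-688) = 2 + 688 = 690)
R = 3013 (R = 690 + 2323 = 3013)
R + r(35) = 3013 + (-2 + 35) = 3013 + 33 = 3046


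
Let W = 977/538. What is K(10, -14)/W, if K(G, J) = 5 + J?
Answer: -4842/977 ≈ -4.9560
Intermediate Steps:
W = 977/538 (W = 977*(1/538) = 977/538 ≈ 1.8160)
K(10, -14)/W = (5 - 14)/(977/538) = -9*538/977 = -4842/977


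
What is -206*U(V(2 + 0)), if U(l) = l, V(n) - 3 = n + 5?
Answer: -2060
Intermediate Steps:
V(n) = 8 + n (V(n) = 3 + (n + 5) = 3 + (5 + n) = 8 + n)
-206*U(V(2 + 0)) = -206*(8 + (2 + 0)) = -206*(8 + 2) = -206*10 = -2060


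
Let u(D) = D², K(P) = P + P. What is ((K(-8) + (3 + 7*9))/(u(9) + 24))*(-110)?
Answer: -1100/21 ≈ -52.381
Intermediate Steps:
K(P) = 2*P
((K(-8) + (3 + 7*9))/(u(9) + 24))*(-110) = ((2*(-8) + (3 + 7*9))/(9² + 24))*(-110) = ((-16 + (3 + 63))/(81 + 24))*(-110) = ((-16 + 66)/105)*(-110) = (50*(1/105))*(-110) = (10/21)*(-110) = -1100/21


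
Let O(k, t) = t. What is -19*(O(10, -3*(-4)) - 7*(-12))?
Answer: -1824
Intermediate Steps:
-19*(O(10, -3*(-4)) - 7*(-12)) = -19*(-3*(-4) - 7*(-12)) = -19*(12 + 84) = -19*96 = -1824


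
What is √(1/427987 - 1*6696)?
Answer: I*√1226525551615637/427987 ≈ 81.829*I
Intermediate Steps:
√(1/427987 - 1*6696) = √(1/427987 - 6696) = √(-2865800951/427987) = I*√1226525551615637/427987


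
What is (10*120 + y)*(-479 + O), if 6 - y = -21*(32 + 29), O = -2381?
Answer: -7112820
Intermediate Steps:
y = 1287 (y = 6 - (-21)*(32 + 29) = 6 - (-21)*61 = 6 - 1*(-1281) = 6 + 1281 = 1287)
(10*120 + y)*(-479 + O) = (10*120 + 1287)*(-479 - 2381) = (1200 + 1287)*(-2860) = 2487*(-2860) = -7112820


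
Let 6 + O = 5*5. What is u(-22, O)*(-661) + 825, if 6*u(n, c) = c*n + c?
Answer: 89563/2 ≈ 44782.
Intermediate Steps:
O = 19 (O = -6 + 5*5 = -6 + 25 = 19)
u(n, c) = c/6 + c*n/6 (u(n, c) = (c*n + c)/6 = (c + c*n)/6 = c/6 + c*n/6)
u(-22, O)*(-661) + 825 = ((⅙)*19*(1 - 22))*(-661) + 825 = ((⅙)*19*(-21))*(-661) + 825 = -133/2*(-661) + 825 = 87913/2 + 825 = 89563/2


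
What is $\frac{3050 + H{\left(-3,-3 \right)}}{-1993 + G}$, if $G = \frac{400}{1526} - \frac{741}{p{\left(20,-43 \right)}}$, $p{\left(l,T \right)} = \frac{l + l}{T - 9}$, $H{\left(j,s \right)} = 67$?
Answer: $- \frac{23782710}{7854611} \approx -3.0279$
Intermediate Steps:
$p{\left(l,T \right)} = \frac{2 l}{-9 + T}$
$G = \frac{7351979}{7630}$ ($G = \frac{400}{1526} - \frac{741}{2 \cdot 20 \frac{1}{-9 - 43}} = 400 \cdot \frac{1}{1526} - \frac{741}{2 \cdot 20 \frac{1}{-52}} = \frac{200}{763} - \frac{741}{2 \cdot 20 \left(- \frac{1}{52}\right)} = \frac{200}{763} - \frac{741}{- \frac{10}{13}} = \frac{200}{763} - - \frac{9633}{10} = \frac{200}{763} + \frac{9633}{10} = \frac{7351979}{7630} \approx 963.56$)
$\frac{3050 + H{\left(-3,-3 \right)}}{-1993 + G} = \frac{3050 + 67}{-1993 + \frac{7351979}{7630}} = \frac{3117}{- \frac{7854611}{7630}} = 3117 \left(- \frac{7630}{7854611}\right) = - \frac{23782710}{7854611}$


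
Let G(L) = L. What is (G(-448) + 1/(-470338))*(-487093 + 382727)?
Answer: 10995554290775/235169 ≈ 4.6756e+7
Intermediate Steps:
(G(-448) + 1/(-470338))*(-487093 + 382727) = (-448 + 1/(-470338))*(-487093 + 382727) = (-448 - 1/470338)*(-104366) = -210711425/470338*(-104366) = 10995554290775/235169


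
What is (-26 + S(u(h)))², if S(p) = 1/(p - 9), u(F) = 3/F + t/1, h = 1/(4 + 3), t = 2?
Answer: 131769/196 ≈ 672.29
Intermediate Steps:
h = ⅐ (h = 1/7 = ⅐ ≈ 0.14286)
u(F) = 2 + 3/F (u(F) = 3/F + 2/1 = 3/F + 2*1 = 3/F + 2 = 2 + 3/F)
S(p) = 1/(-9 + p)
(-26 + S(u(h)))² = (-26 + 1/(-9 + (2 + 3/(⅐))))² = (-26 + 1/(-9 + (2 + 3*7)))² = (-26 + 1/(-9 + (2 + 21)))² = (-26 + 1/(-9 + 23))² = (-26 + 1/14)² = (-363/14)² = 131769/196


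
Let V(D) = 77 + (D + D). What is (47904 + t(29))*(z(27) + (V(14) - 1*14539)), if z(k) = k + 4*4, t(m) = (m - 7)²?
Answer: -696351708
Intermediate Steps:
t(m) = (-7 + m)²
V(D) = 77 + 2*D
z(k) = 16 + k (z(k) = k + 16 = 16 + k)
(47904 + t(29))*(z(27) + (V(14) - 1*14539)) = (47904 + (-7 + 29)²)*((16 + 27) + ((77 + 2*14) - 1*14539)) = (47904 + 22²)*(43 + ((77 + 28) - 14539)) = (47904 + 484)*(43 + (105 - 14539)) = 48388*(43 - 14434) = 48388*(-14391) = -696351708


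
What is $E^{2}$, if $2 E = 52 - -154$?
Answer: $10609$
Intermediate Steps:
$E = 103$ ($E = \frac{52 - -154}{2} = \frac{52 + 154}{2} = \frac{1}{2} \cdot 206 = 103$)
$E^{2} = 103^{2} = 10609$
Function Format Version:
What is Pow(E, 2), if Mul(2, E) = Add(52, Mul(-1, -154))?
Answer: 10609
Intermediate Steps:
E = 103 (E = Mul(Rational(1, 2), Add(52, Mul(-1, -154))) = Mul(Rational(1, 2), Add(52, 154)) = Mul(Rational(1, 2), 206) = 103)
Pow(E, 2) = Pow(103, 2) = 10609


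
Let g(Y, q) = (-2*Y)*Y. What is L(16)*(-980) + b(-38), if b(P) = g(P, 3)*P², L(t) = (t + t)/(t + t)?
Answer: -4171252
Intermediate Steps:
L(t) = 1 (L(t) = (2*t)/((2*t)) = (2*t)*(1/(2*t)) = 1)
g(Y, q) = -2*Y²
b(P) = -2*P⁴ (b(P) = (-2*P²)*P² = -2*P⁴)
L(16)*(-980) + b(-38) = 1*(-980) - 2*(-38)⁴ = -980 - 2*2085136 = -980 - 4170272 = -4171252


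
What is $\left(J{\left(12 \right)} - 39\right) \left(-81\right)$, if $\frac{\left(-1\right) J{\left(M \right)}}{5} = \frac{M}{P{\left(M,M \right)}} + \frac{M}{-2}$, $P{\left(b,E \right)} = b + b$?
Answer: $\frac{1863}{2} \approx 931.5$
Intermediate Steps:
$P{\left(b,E \right)} = 2 b$
$J{\left(M \right)} = - \frac{5}{2} + \frac{5 M}{2}$ ($J{\left(M \right)} = - 5 \left(\frac{M}{2 M} + \frac{M}{-2}\right) = - 5 \left(M \frac{1}{2 M} + M \left(- \frac{1}{2}\right)\right) = - 5 \left(\frac{1}{2} - \frac{M}{2}\right) = - \frac{5}{2} + \frac{5 M}{2}$)
$\left(J{\left(12 \right)} - 39\right) \left(-81\right) = \left(\left(- \frac{5}{2} + \frac{5}{2} \cdot 12\right) - 39\right) \left(-81\right) = \left(\left(- \frac{5}{2} + 30\right) - 39\right) \left(-81\right) = \left(\frac{55}{2} - 39\right) \left(-81\right) = \left(- \frac{23}{2}\right) \left(-81\right) = \frac{1863}{2}$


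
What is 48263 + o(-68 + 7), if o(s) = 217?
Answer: 48480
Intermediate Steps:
48263 + o(-68 + 7) = 48263 + 217 = 48480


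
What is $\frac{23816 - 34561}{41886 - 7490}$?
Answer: $- \frac{10745}{34396} \approx -0.31239$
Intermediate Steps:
$\frac{23816 - 34561}{41886 - 7490} = - \frac{10745}{41886 - 7490} = - \frac{10745}{34396}$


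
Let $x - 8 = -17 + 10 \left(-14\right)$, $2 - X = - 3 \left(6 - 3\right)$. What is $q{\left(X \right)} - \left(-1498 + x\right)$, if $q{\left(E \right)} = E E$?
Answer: $1768$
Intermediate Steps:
$X = 11$ ($X = 2 - - 3 \left(6 - 3\right) = 2 - \left(-3\right) 3 = 2 - -9 = 2 + 9 = 11$)
$q{\left(E \right)} = E^{2}$
$x = -149$ ($x = 8 + \left(-17 + 10 \left(-14\right)\right) = 8 - 157 = -149$)
$q{\left(X \right)} - \left(-1498 + x\right) = 11^{2} - \left(-1498 - 149\right) = 121 - -1647 = 121 + 1647 = 1768$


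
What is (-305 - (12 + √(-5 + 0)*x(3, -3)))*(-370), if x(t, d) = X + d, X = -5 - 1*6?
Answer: 117290 - 5180*I*√5 ≈ 1.1729e+5 - 11583.0*I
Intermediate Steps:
X = -11 (X = -5 - 6 = -11)
x(t, d) = -11 + d
(-305 - (12 + √(-5 + 0)*x(3, -3)))*(-370) = (-305 - (12 + √(-5 + 0)*(-11 - 3)))*(-370) = (-305 - (12 + √(-5)*(-14)))*(-370) = (-305 - (12 + (I*√5)*(-14)))*(-370) = (-305 - (12 - 14*I*√5))*(-370) = (-305 + (-12 + 14*I*√5))*(-370) = (-317 + 14*I*√5)*(-370) = 117290 - 5180*I*√5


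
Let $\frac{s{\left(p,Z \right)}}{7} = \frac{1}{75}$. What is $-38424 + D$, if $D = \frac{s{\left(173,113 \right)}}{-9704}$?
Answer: $- \frac{27964987207}{727800} \approx -38424.0$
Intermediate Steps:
$s{\left(p,Z \right)} = \frac{7}{75}$
$D = - \frac{7}{727800}$ ($D = \frac{7}{75 \left(-9704\right)} = \frac{7}{75} \left(- \frac{1}{9704}\right) = - \frac{7}{727800} \approx -9.618 \cdot 10^{-6}$)
$-38424 + D = -38424 - \frac{7}{727800} = - \frac{27964987207}{727800}$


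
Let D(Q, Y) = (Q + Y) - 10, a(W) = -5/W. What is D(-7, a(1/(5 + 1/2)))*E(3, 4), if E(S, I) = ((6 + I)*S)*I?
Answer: -5340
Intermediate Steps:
E(S, I) = I*S*(6 + I) (E(S, I) = (S*(6 + I))*I = I*S*(6 + I))
D(Q, Y) = -10 + Q + Y
D(-7, a(1/(5 + 1/2)))*E(3, 4) = (-10 - 7 - 5/(1/(5 + 1/2)))*(4*3*(6 + 4)) = (-10 - 7 - 5/(1/(5 + ½)))*(4*3*10) = (-10 - 7 - 5/(1/(11/2)))*120 = (-10 - 7 - 5/2/11)*120 = (-10 - 7 - 5*11/2)*120 = (-10 - 7 - 55/2)*120 = -89/2*120 = -5340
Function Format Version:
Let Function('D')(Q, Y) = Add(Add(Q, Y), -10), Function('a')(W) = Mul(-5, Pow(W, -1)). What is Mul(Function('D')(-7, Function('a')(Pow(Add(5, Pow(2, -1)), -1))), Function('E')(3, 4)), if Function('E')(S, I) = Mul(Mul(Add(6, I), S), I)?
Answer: -5340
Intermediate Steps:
Function('E')(S, I) = Mul(I, S, Add(6, I)) (Function('E')(S, I) = Mul(Mul(S, Add(6, I)), I) = Mul(I, S, Add(6, I)))
Function('D')(Q, Y) = Add(-10, Q, Y)
Mul(Function('D')(-7, Function('a')(Pow(Add(5, Pow(2, -1)), -1))), Function('E')(3, 4)) = Mul(Add(-10, -7, Mul(-5, Pow(Pow(Add(5, Pow(2, -1)), -1), -1))), Mul(4, 3, Add(6, 4))) = Mul(Add(-10, -7, Mul(-5, Pow(Pow(Add(5, Rational(1, 2)), -1), -1))), Mul(4, 3, 10)) = Mul(Add(-10, -7, Mul(-5, Pow(Pow(Rational(11, 2), -1), -1))), 120) = Mul(Add(-10, -7, Mul(-5, Pow(Rational(2, 11), -1))), 120) = Mul(Add(-10, -7, Mul(-5, Rational(11, 2))), 120) = Mul(Add(-10, -7, Rational(-55, 2)), 120) = Mul(Rational(-89, 2), 120) = -5340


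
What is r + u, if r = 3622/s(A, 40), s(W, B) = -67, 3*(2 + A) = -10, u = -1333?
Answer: -92933/67 ≈ -1387.1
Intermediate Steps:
A = -16/3 (A = -2 + (⅓)*(-10) = -2 - 10/3 = -16/3 ≈ -5.3333)
r = -3622/67 (r = 3622/(-67) = 3622*(-1/67) = -3622/67 ≈ -54.060)
r + u = -3622/67 - 1333 = -92933/67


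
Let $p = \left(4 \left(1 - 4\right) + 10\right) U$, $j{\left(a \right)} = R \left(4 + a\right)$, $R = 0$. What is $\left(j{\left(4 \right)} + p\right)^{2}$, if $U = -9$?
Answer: $324$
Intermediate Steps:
$j{\left(a \right)} = 0$ ($j{\left(a \right)} = 0 \left(4 + a\right) = 0$)
$p = 18$ ($p = \left(4 \left(1 - 4\right) + 10\right) \left(-9\right) = \left(4 \left(-3\right) + 10\right) \left(-9\right) = \left(-12 + 10\right) \left(-9\right) = \left(-2\right) \left(-9\right) = 18$)
$\left(j{\left(4 \right)} + p\right)^{2} = \left(0 + 18\right)^{2} = 18^{2} = 324$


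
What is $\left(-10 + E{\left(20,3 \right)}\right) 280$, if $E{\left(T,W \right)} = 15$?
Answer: $1400$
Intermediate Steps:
$\left(-10 + E{\left(20,3 \right)}\right) 280 = \left(-10 + 15\right) 280 = 5 \cdot 280 = 1400$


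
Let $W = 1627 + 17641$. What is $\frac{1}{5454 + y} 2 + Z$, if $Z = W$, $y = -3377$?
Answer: $\frac{40019638}{2077} \approx 19268.0$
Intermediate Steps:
$W = 19268$
$Z = 19268$
$\frac{1}{5454 + y} 2 + Z = \frac{1}{5454 - 3377} \cdot 2 + 19268 = \frac{1}{2077} \cdot 2 + 19268 = \frac{2}{2077} + 19268 = \frac{40019638}{2077}$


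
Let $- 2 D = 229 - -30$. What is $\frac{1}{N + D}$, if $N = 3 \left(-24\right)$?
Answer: $- \frac{2}{403} \approx -0.0049628$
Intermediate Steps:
$D = - \frac{259}{2}$ ($D = - \frac{229 - -30}{2} = - \frac{229 + 30}{2} = \left(- \frac{1}{2}\right) 259 = - \frac{259}{2} \approx -129.5$)
$N = -72$
$\frac{1}{N + D} = \frac{1}{-72 - \frac{259}{2}} = \frac{1}{- \frac{403}{2}} = - \frac{2}{403}$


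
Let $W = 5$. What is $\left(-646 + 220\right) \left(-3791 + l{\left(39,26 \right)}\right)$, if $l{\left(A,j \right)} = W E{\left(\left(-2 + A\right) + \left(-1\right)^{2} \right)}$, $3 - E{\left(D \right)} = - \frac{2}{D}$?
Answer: $\frac{30560814}{19} \approx 1.6085 \cdot 10^{6}$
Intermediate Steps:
$E{\left(D \right)} = 3 + \frac{2}{D}$ ($E{\left(D \right)} = 3 - - \frac{2}{D} = 3 + \frac{2}{D}$)
$l{\left(A,j \right)} = 15 + \frac{10}{-1 + A}$ ($l{\left(A,j \right)} = 5 \left(3 + \frac{2}{\left(-2 + A\right) + \left(-1\right)^{2}}\right) = 5 \left(3 + \frac{2}{\left(-2 + A\right) + 1}\right) = 5 \left(3 + \frac{2}{-1 + A}\right) = 15 + \frac{10}{-1 + A}$)
$\left(-646 + 220\right) \left(-3791 + l{\left(39,26 \right)}\right) = \left(-646 + 220\right) \left(-3791 + \frac{5 \left(-1 + 3 \cdot 39\right)}{-1 + 39}\right) = - 426 \left(-3791 + \frac{5 \left(-1 + 117\right)}{38}\right) = - 426 \left(-3791 + 5 \cdot \frac{1}{38} \cdot 116\right) = - 426 \left(-3791 + \frac{290}{19}\right) = \left(-426\right) \left(- \frac{71739}{19}\right) = \frac{30560814}{19}$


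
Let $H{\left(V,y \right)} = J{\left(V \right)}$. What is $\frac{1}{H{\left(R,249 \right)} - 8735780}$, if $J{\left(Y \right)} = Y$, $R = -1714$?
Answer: $- \frac{1}{8737494} \approx -1.1445 \cdot 10^{-7}$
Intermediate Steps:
$H{\left(V,y \right)} = V$
$\frac{1}{H{\left(R,249 \right)} - 8735780} = \frac{1}{-1714 - 8735780} = \frac{1}{-8737494} = - \frac{1}{8737494}$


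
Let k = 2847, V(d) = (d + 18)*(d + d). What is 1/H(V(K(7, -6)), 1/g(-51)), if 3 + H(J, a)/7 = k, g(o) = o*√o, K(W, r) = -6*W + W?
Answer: 1/19908 ≈ 5.0231e-5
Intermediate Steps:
K(W, r) = -5*W
V(d) = 2*d*(18 + d) (V(d) = (18 + d)*(2*d) = 2*d*(18 + d))
g(o) = o^(3/2)
H(J, a) = 19908 (H(J, a) = -21 + 7*2847 = -21 + 19929 = 19908)
1/H(V(K(7, -6)), 1/g(-51)) = 1/19908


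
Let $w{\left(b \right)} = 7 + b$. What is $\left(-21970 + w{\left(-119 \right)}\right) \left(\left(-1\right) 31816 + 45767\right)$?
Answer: $-308065982$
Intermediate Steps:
$\left(-21970 + w{\left(-119 \right)}\right) \left(\left(-1\right) 31816 + 45767\right) = \left(-21970 + \left(7 - 119\right)\right) \left(\left(-1\right) 31816 + 45767\right) = \left(-21970 - 112\right) \left(-31816 + 45767\right) = \left(-22082\right) 13951 = -308065982$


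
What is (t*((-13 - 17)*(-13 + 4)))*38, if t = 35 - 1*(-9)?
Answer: 451440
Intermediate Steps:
t = 44 (t = 35 + 9 = 44)
(t*((-13 - 17)*(-13 + 4)))*38 = (44*((-13 - 17)*(-13 + 4)))*38 = (44*(-30*(-9)))*38 = (44*270)*38 = 11880*38 = 451440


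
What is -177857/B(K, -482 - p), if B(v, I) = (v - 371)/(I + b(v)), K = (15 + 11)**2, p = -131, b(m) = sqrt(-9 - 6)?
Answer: 62427807/305 - 177857*I*sqrt(15)/305 ≈ 2.0468e+5 - 2258.5*I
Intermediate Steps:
b(m) = I*sqrt(15) (b(m) = sqrt(-15) = I*sqrt(15))
K = 676 (K = 26**2 = 676)
B(v, I) = (-371 + v)/(I + I*sqrt(15)) (B(v, I) = (v - 371)/(I + I*sqrt(15)) = (-371 + v)/(I + I*sqrt(15)))
-177857/B(K, -482 - p) = -177857*((-482 - 1*(-131)) + I*sqrt(15))/(-371 + 676) = -(-62427807/305 + 177857*I*sqrt(15)/305) = -177857*(-351/305 + I*sqrt(15)/305) = 62427807/305 - 177857*I*sqrt(15)/305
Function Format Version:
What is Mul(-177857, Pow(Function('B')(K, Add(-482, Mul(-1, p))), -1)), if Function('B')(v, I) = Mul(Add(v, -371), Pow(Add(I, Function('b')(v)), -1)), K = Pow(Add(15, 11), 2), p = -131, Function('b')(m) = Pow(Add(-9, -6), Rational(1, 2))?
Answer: Add(Rational(62427807, 305), Mul(Rational(-177857, 305), I, Pow(15, Rational(1, 2)))) ≈ Add(2.0468e+5, Mul(-2258.5, I))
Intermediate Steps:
Function('b')(m) = Mul(I, Pow(15, Rational(1, 2))) (Function('b')(m) = Pow(-15, Rational(1, 2)) = Mul(I, Pow(15, Rational(1, 2))))
K = 676 (K = Pow(26, 2) = 676)
Function('B')(v, I) = Mul(Pow(Add(I, Mul(I, Pow(15, Rational(1, 2)))), -1), Add(-371, v)) (Function('B')(v, I) = Mul(Add(v, -371), Pow(Add(I, Mul(I, Pow(15, Rational(1, 2)))), -1)) = Mul(Add(-371, v), Pow(Add(I, Mul(I, Pow(15, Rational(1, 2)))), -1)) = Mul(Pow(Add(I, Mul(I, Pow(15, Rational(1, 2)))), -1), Add(-371, v)))
Mul(-177857, Pow(Function('B')(K, Add(-482, Mul(-1, p))), -1)) = Mul(-177857, Pow(Mul(Pow(Add(Add(-482, Mul(-1, -131)), Mul(I, Pow(15, Rational(1, 2)))), -1), Add(-371, 676)), -1)) = Mul(-177857, Pow(Mul(Pow(Add(Add(-482, 131), Mul(I, Pow(15, Rational(1, 2)))), -1), 305), -1)) = Mul(-177857, Pow(Mul(Pow(Add(-351, Mul(I, Pow(15, Rational(1, 2)))), -1), 305), -1)) = Mul(-177857, Pow(Mul(305, Pow(Add(-351, Mul(I, Pow(15, Rational(1, 2)))), -1)), -1)) = Mul(-177857, Add(Rational(-351, 305), Mul(Rational(1, 305), I, Pow(15, Rational(1, 2))))) = Add(Rational(62427807, 305), Mul(Rational(-177857, 305), I, Pow(15, Rational(1, 2))))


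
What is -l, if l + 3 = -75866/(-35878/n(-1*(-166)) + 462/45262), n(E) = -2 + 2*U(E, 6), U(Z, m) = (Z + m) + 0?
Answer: -20884006803/28995572 ≈ -720.25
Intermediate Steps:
U(Z, m) = Z + m
n(E) = 10 + 2*E (n(E) = -2 + 2*(E + 6) = -2 + 2*(6 + E) = -2 + (12 + 2*E) = 10 + 2*E)
l = 20884006803/28995572 (l = -3 - 75866/(-35878/(10 + 2*(-1*(-166))) + 462/45262) = -3 - 75866/(-35878/(10 + 2*166) + 462*(1/45262)) = -3 - 75866/(-35878/(10 + 332) + 33/3233) = -3 - 75866/(-35878/342 + 33/3233) = -3 - 75866/(-35878*1/342 + 33/3233) = -3 - 75866/(-17939/171 + 33/3233) = -3 - 75866/(-57991144/552843) = -3 - 75866*(-552843/57991144) = -3 + 20970993519/28995572 = 20884006803/28995572 ≈ 720.25)
-l = -1*20884006803/28995572 = -20884006803/28995572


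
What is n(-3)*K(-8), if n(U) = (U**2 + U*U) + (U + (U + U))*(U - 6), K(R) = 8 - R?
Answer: 1584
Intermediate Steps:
n(U) = 2*U**2 + 3*U*(-6 + U) (n(U) = (U**2 + U**2) + (U + 2*U)*(-6 + U) = 2*U**2 + (3*U)*(-6 + U) = 2*U**2 + 3*U*(-6 + U))
n(-3)*K(-8) = (-3*(-18 + 5*(-3)))*(8 - 1*(-8)) = (-3*(-18 - 15))*(8 + 8) = -3*(-33)*16 = 99*16 = 1584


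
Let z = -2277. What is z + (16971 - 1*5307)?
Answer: 9387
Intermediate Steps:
z + (16971 - 1*5307) = -2277 + (16971 - 1*5307) = -2277 + (16971 - 5307) = -2277 + 11664 = 9387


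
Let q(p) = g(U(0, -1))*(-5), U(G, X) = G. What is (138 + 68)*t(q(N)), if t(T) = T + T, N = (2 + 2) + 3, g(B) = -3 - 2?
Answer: 10300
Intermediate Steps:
g(B) = -5
N = 7 (N = 4 + 3 = 7)
q(p) = 25 (q(p) = -5*(-5) = 25)
t(T) = 2*T
(138 + 68)*t(q(N)) = (138 + 68)*(2*25) = 206*50 = 10300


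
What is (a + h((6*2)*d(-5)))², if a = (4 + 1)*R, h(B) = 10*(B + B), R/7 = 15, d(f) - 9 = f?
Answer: 2205225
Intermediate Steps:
d(f) = 9 + f
R = 105 (R = 7*15 = 105)
h(B) = 20*B (h(B) = 10*(2*B) = 20*B)
a = 525 (a = (4 + 1)*105 = 5*105 = 525)
(a + h((6*2)*d(-5)))² = (525 + 20*((6*2)*(9 - 5)))² = (525 + 20*(12*4))² = (525 + 20*48)² = (525 + 960)² = 1485² = 2205225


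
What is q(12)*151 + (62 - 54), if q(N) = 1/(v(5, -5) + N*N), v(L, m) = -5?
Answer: 1263/139 ≈ 9.0863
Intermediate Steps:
q(N) = 1/(-5 + N**2) (q(N) = 1/(-5 + N*N) = 1/(-5 + N**2))
q(12)*151 + (62 - 54) = 151/(-5 + 12**2) + (62 - 54) = 151/(-5 + 144) + 8 = 151/139 + 8 = 1263/139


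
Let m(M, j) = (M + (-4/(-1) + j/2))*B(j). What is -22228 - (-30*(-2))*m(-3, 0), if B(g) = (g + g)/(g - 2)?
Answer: -22228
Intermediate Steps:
B(g) = 2*g/(-2 + g) (B(g) = (2*g)/(-2 + g) = 2*g/(-2 + g))
m(M, j) = 2*j*(4 + M + j/2)/(-2 + j) (m(M, j) = (M + (-4/(-1) + j/2))*(2*j/(-2 + j)) = (M + (-4*(-1) + j*(½)))*(2*j/(-2 + j)) = (M + (4 + j/2))*(2*j/(-2 + j)) = (4 + M + j/2)*(2*j/(-2 + j)) = 2*j*(4 + M + j/2)/(-2 + j))
-22228 - (-30*(-2))*m(-3, 0) = -22228 - (-30*(-2))*0*(8 + 0 + 2*(-3))/(-2 + 0) = -22228 - 60*0*(8 + 0 - 6)/(-2) = -22228 - 60*0*(-½)*2 = -22228 - 60*0 = -22228 - 1*0 = -22228 + 0 = -22228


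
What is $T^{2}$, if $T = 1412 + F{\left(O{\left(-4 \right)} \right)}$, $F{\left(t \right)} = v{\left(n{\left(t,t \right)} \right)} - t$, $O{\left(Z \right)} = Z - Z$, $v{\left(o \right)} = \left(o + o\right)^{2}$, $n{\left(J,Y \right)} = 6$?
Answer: $2421136$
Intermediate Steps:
$v{\left(o \right)} = 4 o^{2}$ ($v{\left(o \right)} = \left(2 o\right)^{2} = 4 o^{2}$)
$O{\left(Z \right)} = 0$
$F{\left(t \right)} = 144 - t$ ($F{\left(t \right)} = 4 \cdot 6^{2} - t = 4 \cdot 36 - t = 144 - t$)
$T = 1556$ ($T = 1412 + \left(144 - 0\right) = 1412 + \left(144 + 0\right) = 1412 + 144 = 1556$)
$T^{2} = 1556^{2} = 2421136$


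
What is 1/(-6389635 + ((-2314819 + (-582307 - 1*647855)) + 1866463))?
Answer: -1/8068153 ≈ -1.2394e-7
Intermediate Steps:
1/(-6389635 + ((-2314819 + (-582307 - 1*647855)) + 1866463)) = 1/(-6389635 + ((-2314819 + (-582307 - 647855)) + 1866463)) = 1/(-6389635 + ((-2314819 - 1230162) + 1866463)) = 1/(-6389635 + (-3544981 + 1866463)) = 1/(-6389635 - 1678518) = 1/(-8068153) = -1/8068153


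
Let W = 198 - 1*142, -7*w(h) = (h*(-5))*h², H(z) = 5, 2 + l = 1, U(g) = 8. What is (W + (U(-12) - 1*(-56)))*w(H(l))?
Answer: 75000/7 ≈ 10714.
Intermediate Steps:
l = -1 (l = -2 + 1 = -1)
w(h) = 5*h³/7 (w(h) = -h*(-5)*h²/7 = -(-5*h)*h²/7 = -(-5)*h³/7 = 5*h³/7)
W = 56 (W = 198 - 142 = 56)
(W + (U(-12) - 1*(-56)))*w(H(l)) = (56 + (8 - 1*(-56)))*((5/7)*5³) = (56 + (8 + 56))*((5/7)*125) = (56 + 64)*(625/7) = 120*(625/7) = 75000/7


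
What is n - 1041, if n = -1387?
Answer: -2428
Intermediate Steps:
n - 1041 = -1387 - 1041 = -2428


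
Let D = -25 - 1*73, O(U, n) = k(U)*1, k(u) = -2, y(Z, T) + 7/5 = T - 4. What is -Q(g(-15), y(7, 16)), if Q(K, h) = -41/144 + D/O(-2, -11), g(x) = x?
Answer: -7015/144 ≈ -48.715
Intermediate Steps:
y(Z, T) = -27/5 + T (y(Z, T) = -7/5 + (T - 4) = -7/5 + (-4 + T) = -27/5 + T)
O(U, n) = -2 (O(U, n) = -2*1 = -2)
D = -98 (D = -25 - 73 = -98)
Q(K, h) = 7015/144 (Q(K, h) = -41/144 - 98/(-2) = -41*1/144 - 98*(-½) = -41/144 + 49 = 7015/144)
-Q(g(-15), y(7, 16)) = -1*7015/144 = -7015/144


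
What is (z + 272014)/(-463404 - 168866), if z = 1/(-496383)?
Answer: -135023125361/313848079410 ≈ -0.43022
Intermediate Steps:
z = -1/496383 ≈ -2.0146e-6
(z + 272014)/(-463404 - 168866) = (-1/496383 + 272014)/(-463404 - 168866) = (135023125361/496383)/(-632270) = (135023125361/496383)*(-1/632270) = -135023125361/313848079410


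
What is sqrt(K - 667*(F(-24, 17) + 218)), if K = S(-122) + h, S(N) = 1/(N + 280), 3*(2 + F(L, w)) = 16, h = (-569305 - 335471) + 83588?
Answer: I*sqrt(217670001762)/474 ≈ 984.29*I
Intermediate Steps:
h = -821188 (h = -904776 + 83588 = -821188)
F(L, w) = 10/3 (F(L, w) = -2 + (1/3)*16 = -2 + 16/3 = 10/3)
S(N) = 1/(280 + N)
K = -129747703/158 (K = 1/(280 - 122) - 821188 = 1/158 - 821188 = -129747703/158 ≈ -8.2119e+5)
sqrt(K - 667*(F(-24, 17) + 218)) = sqrt(-129747703/158 - 667*(10/3 + 218)) = sqrt(-129747703/158 - 667*664/3) = sqrt(-129747703/158 - 442888/3) = sqrt(-459219413/474) = I*sqrt(217670001762)/474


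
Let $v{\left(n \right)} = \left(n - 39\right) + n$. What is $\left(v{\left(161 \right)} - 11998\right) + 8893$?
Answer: $-2822$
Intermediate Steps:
$v{\left(n \right)} = -39 + 2 n$ ($v{\left(n \right)} = \left(-39 + n\right) + n = -39 + 2 n$)
$\left(v{\left(161 \right)} - 11998\right) + 8893 = \left(\left(-39 + 2 \cdot 161\right) - 11998\right) + 8893 = \left(\left(-39 + 322\right) - 11998\right) + 8893 = \left(283 - 11998\right) + 8893 = -11715 + 8893 = -2822$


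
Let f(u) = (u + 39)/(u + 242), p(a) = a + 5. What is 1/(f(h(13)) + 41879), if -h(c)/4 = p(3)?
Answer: 30/1256371 ≈ 2.3878e-5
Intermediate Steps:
p(a) = 5 + a
h(c) = -32 (h(c) = -4*(5 + 3) = -4*8 = -32)
f(u) = (39 + u)/(242 + u)
1/(f(h(13)) + 41879) = 1/((39 - 32)/(242 - 32) + 41879) = 1/(7/210 + 41879) = 1/((1/210)*7 + 41879) = 1/(1/30 + 41879) = 1/(1256371/30) = 30/1256371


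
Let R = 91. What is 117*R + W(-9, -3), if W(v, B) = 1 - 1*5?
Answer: 10643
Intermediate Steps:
W(v, B) = -4 (W(v, B) = 1 - 5 = -4)
117*R + W(-9, -3) = 117*91 - 4 = 10647 - 4 = 10643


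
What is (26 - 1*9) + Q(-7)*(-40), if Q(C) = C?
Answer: 297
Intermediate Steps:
(26 - 1*9) + Q(-7)*(-40) = (26 - 1*9) - 7*(-40) = (26 - 9) + 280 = 17 + 280 = 297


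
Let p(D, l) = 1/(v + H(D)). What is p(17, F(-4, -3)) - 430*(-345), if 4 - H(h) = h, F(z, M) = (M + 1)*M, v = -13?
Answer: 3857099/26 ≈ 1.4835e+5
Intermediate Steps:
F(z, M) = M*(1 + M) (F(z, M) = (1 + M)*M = M*(1 + M))
H(h) = 4 - h
p(D, l) = 1/(-9 - D) (p(D, l) = 1/(-13 + (4 - D)) = 1/(-9 - D))
p(17, F(-4, -3)) - 430*(-345) = -1/(9 + 17) - 430*(-345) = -1/26 + 148350 = 3857099/26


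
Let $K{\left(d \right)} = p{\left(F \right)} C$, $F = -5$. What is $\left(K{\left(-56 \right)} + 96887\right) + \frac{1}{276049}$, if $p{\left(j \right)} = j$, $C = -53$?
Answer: $\frac{26818712449}{276049} \approx 97152.0$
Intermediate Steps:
$K{\left(d \right)} = 265$ ($K{\left(d \right)} = \left(-5\right) \left(-53\right) = 265$)
$\left(K{\left(-56 \right)} + 96887\right) + \frac{1}{276049} = \left(265 + 96887\right) + \frac{1}{276049} = 97152 + \frac{1}{276049} = \frac{26818712449}{276049}$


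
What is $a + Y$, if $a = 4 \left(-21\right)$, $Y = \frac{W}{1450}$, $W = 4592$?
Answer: $- \frac{58604}{725} \approx -80.833$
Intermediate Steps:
$Y = \frac{2296}{725}$ ($Y = \frac{4592}{1450} = 4592 \cdot \frac{1}{1450} = \frac{2296}{725} \approx 3.1669$)
$a = -84$
$a + Y = -84 + \frac{2296}{725} = - \frac{58604}{725}$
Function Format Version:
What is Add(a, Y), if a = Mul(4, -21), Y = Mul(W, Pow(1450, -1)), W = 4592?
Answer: Rational(-58604, 725) ≈ -80.833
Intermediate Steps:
Y = Rational(2296, 725) (Y = Mul(4592, Pow(1450, -1)) = Mul(4592, Rational(1, 1450)) = Rational(2296, 725) ≈ 3.1669)
a = -84
Add(a, Y) = Add(-84, Rational(2296, 725)) = Rational(-58604, 725)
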